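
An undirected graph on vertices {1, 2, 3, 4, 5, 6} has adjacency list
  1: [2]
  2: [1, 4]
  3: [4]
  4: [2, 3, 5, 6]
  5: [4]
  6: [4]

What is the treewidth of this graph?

1

A width-1 tree decomposition is:
Bags: B1 = {1, 2}  B2 = {2, 4}  B3 = {4, 6}  B4 = {3, 4}  B5 = {4, 5}
Tree: B1–B2, B2–B3, B3–B4, B3–B5
Each bag holds 2 vertices, so the decomposition has width 1, which upper-bounds the treewidth. Since G has at least one edge (e.g. 2–1), it is not an edgeless graph, so tw(G) ≥ 1. Combining the bounds, tw(G) = 1.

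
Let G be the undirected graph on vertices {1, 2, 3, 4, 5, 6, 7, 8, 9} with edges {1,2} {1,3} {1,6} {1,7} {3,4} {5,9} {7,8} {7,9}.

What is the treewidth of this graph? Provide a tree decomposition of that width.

Treewidth 1.
One optimal decomposition is:
Bags: B1 = {1, 6}  B2 = {1, 2}  B3 = {1, 7}  B4 = {1, 3}  B5 = {7, 9}  B6 = {3, 4}  B7 = {7, 8}  B8 = {5, 9}
Tree: B1–B2, B2–B3, B2–B4, B3–B5, B4–B6, B5–B7, B5–B8

The largest bag has 2 vertices, giving width 1; this decomposition certifies tw(G) ≤ 1. Since G has at least one edge (e.g. 6–1), it is not an edgeless graph, so tw(G) ≥ 1. The upper and lower bounds meet at 1, so that is the treewidth.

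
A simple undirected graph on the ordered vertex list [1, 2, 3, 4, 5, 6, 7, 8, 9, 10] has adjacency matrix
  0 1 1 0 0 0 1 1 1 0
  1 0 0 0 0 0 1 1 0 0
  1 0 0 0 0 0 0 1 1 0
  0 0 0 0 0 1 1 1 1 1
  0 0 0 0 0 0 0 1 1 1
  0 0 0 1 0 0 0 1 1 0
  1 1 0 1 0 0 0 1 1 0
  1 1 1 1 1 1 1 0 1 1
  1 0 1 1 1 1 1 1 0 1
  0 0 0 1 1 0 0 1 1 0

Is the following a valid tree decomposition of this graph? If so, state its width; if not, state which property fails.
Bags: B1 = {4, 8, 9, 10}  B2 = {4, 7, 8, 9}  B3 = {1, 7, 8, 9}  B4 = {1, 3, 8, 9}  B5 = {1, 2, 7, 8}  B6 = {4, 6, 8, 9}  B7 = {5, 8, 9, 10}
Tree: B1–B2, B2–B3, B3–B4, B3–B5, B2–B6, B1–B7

Yes; width 3.

Every vertex of G appears in some bag (union = {1, 2, 3, 4, 5, 6, 7, 8, 9, 10}); every edge is covered by a bag; and for each vertex v the set of bags containing v is connected in the bag tree. The decomposition is therefore valid. The largest bag has 4 vertices, so the width is 3.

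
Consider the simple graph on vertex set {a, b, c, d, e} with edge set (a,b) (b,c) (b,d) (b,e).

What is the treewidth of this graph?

1

A width-1 tree decomposition is:
Bags: B1 = {b, d}  B2 = {b, c}  B3 = {a, b}  B4 = {b, e}
Tree: B1–B2, B1–B3, B3–B4
Each bag holds 2 vertices, so the decomposition has width 1, which upper-bounds the treewidth. G has an edge, so its treewidth is at least 1. Hence tw(G) = 1 exactly.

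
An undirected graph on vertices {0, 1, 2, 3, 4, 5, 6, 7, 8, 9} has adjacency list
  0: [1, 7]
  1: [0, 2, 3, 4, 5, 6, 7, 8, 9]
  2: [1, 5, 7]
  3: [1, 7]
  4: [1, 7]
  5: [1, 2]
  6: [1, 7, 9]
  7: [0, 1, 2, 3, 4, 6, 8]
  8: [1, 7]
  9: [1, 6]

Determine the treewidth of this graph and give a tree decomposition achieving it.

Treewidth 2.
One such decomposition:
Bags: B1 = {1, 3, 7}  B2 = {1, 2, 7}  B3 = {1, 7, 8}  B4 = {0, 1, 7}  B5 = {1, 2, 5}  B6 = {1, 4, 7}  B7 = {1, 6, 7}  B8 = {1, 6, 9}
Tree: B1–B2, B2–B3, B3–B4, B2–B5, B3–B6, B6–B7, B7–B8

Each bag holds 3 vertices, so the decomposition has width 2, which upper-bounds the treewidth. For the lower bound, the 3 vertices {1, 6, 9} are pairwise adjacent, and any tree decomposition puts a clique entirely inside one bag — forcing width ≥ 2. Combining the bounds, tw(G) = 2.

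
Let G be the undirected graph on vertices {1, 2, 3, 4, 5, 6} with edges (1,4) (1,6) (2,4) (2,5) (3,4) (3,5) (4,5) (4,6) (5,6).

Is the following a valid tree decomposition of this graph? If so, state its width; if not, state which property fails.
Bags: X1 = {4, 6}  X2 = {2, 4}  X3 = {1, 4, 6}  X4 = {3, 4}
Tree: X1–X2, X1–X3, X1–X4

A tree decomposition must satisfy three properties: every vertex lies in some bag; for every edge, both endpoints lie together in some bag; and for every vertex, the bags containing it form a connected subtree. Here vertex 5 appears in no bag, so the decomposition is invalid.

No — vertex 5 appears in no bag.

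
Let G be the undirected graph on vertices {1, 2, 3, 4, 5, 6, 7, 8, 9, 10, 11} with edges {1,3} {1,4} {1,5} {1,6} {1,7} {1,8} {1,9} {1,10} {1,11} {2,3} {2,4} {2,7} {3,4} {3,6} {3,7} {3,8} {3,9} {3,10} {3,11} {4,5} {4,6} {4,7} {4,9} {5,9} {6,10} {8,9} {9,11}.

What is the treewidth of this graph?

A width-3 tree decomposition is:
Bags: B1 = {1, 3, 4, 7}  B2 = {1, 3, 4, 9}  B3 = {2, 3, 4, 7}  B4 = {1, 4, 5, 9}  B5 = {1, 3, 9, 11}  B6 = {1, 3, 4, 6}  B7 = {1, 3, 6, 10}  B8 = {1, 3, 8, 9}
Tree: B1–B2, B1–B3, B2–B4, B2–B5, B2–B6, B6–B7, B2–B8
Each bag holds 4 vertices, so the decomposition has width 3, which upper-bounds the treewidth. Conversely, {1, 3, 8, 9} is a clique of size 4, and the vertices of any clique must share a bag in every tree decomposition; so some bag has ≥ 4 vertices and tw(G) ≥ 3. Combining the bounds, tw(G) = 3.

3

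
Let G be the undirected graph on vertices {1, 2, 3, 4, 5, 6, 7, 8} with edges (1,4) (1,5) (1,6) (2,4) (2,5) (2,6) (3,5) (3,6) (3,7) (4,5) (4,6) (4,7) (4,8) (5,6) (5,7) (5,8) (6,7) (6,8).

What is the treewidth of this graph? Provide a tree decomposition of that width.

Treewidth 3.
One optimal decomposition is:
Bags: B1 = {4, 5, 6, 7}  B2 = {3, 5, 6, 7}  B3 = {1, 4, 5, 6}  B4 = {4, 5, 6, 8}  B5 = {2, 4, 5, 6}
Tree: B1–B2, B1–B3, B3–B4, B3–B5

The largest bag has 4 vertices, giving width 3; this decomposition certifies tw(G) ≤ 3. On the other hand G contains the 4-clique {3, 5, 6, 7}. A clique must lie in a single bag of any decomposition, so no decomposition can have width below 3. Hence tw(G) = 3 exactly.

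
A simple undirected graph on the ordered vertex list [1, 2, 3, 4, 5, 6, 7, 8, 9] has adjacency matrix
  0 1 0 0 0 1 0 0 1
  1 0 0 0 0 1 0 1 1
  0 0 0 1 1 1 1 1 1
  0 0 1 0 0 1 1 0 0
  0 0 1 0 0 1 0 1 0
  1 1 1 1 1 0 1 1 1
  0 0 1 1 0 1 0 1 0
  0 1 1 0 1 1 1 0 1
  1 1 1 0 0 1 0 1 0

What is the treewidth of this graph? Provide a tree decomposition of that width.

The largest bag has 4 vertices, giving width 3; this decomposition certifies tw(G) ≤ 3. For the lower bound, the 4 vertices {1, 2, 6, 9} are pairwise adjacent, and any tree decomposition puts a clique entirely inside one bag — forcing width ≥ 3. The upper and lower bounds meet at 3, so that is the treewidth.

Treewidth 3.
One such decomposition:
Bags: B1 = {3, 6, 8, 9}  B2 = {3, 6, 7, 8}  B3 = {3, 5, 6, 8}  B4 = {2, 6, 8, 9}  B5 = {3, 4, 6, 7}  B6 = {1, 2, 6, 9}
Tree: B1–B2, B1–B3, B1–B4, B2–B5, B4–B6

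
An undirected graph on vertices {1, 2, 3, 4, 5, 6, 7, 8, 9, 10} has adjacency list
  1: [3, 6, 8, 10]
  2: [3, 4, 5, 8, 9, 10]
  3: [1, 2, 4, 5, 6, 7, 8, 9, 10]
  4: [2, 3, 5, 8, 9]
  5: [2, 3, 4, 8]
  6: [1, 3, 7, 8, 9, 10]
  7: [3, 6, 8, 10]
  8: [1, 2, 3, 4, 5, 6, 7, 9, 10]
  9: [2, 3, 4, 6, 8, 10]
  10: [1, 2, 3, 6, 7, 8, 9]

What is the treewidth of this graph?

A width-4 tree decomposition is:
Bags: B1 = {3, 6, 7, 8, 10}  B2 = {3, 6, 8, 9, 10}  B3 = {2, 3, 8, 9, 10}  B4 = {2, 3, 4, 8, 9}  B5 = {1, 3, 6, 8, 10}  B6 = {2, 3, 4, 5, 8}
Tree: B1–B2, B2–B3, B3–B4, B1–B5, B4–B6
The largest bag has 5 vertices, giving width 4; this decomposition certifies tw(G) ≤ 4. Conversely, {2, 3, 8, 9, 10} is a clique of size 5, and the vertices of any clique must share a bag in every tree decomposition; so some bag has ≥ 5 vertices and tw(G) ≥ 4. Therefore the treewidth is 4.

4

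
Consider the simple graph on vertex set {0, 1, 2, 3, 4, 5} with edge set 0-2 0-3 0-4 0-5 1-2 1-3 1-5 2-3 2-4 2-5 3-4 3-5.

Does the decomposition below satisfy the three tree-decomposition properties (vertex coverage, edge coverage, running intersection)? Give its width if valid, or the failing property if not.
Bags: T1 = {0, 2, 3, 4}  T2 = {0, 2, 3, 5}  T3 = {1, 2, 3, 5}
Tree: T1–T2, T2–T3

Every vertex of G appears in some bag (union = {0, 1, 2, 3, 4, 5}); every edge is covered by a bag; and for each vertex v the set of bags containing v is connected in the bag tree. The decomposition is therefore valid. The largest bag has 4 vertices, so the width is 3.

Yes; width 3.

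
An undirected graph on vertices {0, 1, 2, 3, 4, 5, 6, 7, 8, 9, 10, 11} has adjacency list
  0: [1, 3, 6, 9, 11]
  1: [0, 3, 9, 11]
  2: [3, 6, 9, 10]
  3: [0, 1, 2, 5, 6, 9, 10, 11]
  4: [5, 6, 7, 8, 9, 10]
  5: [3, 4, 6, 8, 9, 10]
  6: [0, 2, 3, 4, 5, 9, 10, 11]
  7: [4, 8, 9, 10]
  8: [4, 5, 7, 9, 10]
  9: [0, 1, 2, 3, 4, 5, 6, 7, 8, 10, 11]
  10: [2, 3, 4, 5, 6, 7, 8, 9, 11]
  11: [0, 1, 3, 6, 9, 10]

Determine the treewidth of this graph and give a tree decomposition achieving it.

Each bag holds 5 vertices, so the decomposition has width 4, which upper-bounds the treewidth. On the other hand G contains the 5-clique {0, 1, 3, 9, 11}. A clique must lie in a single bag of any decomposition, so no decomposition can have width below 4. Combining the bounds, tw(G) = 4.

Treewidth 4.
One optimal decomposition is:
Bags: B1 = {4, 5, 6, 9, 10}  B2 = {3, 5, 6, 9, 10}  B3 = {2, 3, 6, 9, 10}  B4 = {4, 5, 8, 9, 10}  B5 = {3, 6, 9, 10, 11}  B6 = {0, 3, 6, 9, 11}  B7 = {0, 1, 3, 9, 11}  B8 = {4, 7, 8, 9, 10}
Tree: B1–B2, B2–B3, B1–B4, B3–B5, B5–B6, B6–B7, B4–B8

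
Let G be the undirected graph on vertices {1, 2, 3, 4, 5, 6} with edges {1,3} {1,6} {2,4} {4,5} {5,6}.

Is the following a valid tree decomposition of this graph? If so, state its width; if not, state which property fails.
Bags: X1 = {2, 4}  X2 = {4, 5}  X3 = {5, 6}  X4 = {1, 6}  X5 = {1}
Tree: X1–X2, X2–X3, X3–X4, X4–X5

No — vertex 3 appears in no bag.

A tree decomposition must satisfy three properties: every vertex lies in some bag; for every edge, both endpoints lie together in some bag; and for every vertex, the bags containing it form a connected subtree. Here vertex 3 appears in no bag, so the decomposition is invalid.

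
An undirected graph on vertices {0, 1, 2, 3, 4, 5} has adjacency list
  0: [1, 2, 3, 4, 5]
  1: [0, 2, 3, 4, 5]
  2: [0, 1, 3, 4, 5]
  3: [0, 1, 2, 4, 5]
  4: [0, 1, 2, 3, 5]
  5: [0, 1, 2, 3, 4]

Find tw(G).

A width-5 tree decomposition is:
Bags: B1 = {0, 1, 2, 3, 4, 5}
Tree: (single bag)
A single bag containing all 6 vertices is trivially a valid decomposition of width 5. On the other hand G contains the 6-clique {0, 1, 2, 3, 4, 5}. A clique must lie in a single bag of any decomposition, so no decomposition can have width below 5. Hence tw(G) = 5 exactly.

5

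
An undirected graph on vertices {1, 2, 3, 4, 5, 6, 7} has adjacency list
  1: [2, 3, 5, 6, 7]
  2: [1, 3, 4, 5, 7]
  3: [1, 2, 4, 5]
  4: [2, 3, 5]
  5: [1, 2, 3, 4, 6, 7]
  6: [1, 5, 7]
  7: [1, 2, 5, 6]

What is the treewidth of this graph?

3

A width-3 tree decomposition is:
Bags: B1 = {1, 2, 3, 5}  B2 = {2, 3, 4, 5}  B3 = {1, 2, 5, 7}  B4 = {1, 5, 6, 7}
Tree: B1–B2, B1–B3, B3–B4
The largest bag has 4 vertices, giving width 3; this decomposition certifies tw(G) ≤ 3. On the other hand G contains the 4-clique {1, 2, 3, 5}. A clique must lie in a single bag of any decomposition, so no decomposition can have width below 3. Hence tw(G) = 3 exactly.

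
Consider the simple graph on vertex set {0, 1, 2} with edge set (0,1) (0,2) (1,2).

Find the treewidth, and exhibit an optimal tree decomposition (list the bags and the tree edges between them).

Treewidth 2.
One such decomposition:
Bags: B1 = {0, 1, 2}
Tree: (single bag)

With just one bag of size 3, the width is 3 − 1 = 2, so tw(G) ≤ 2. For the lower bound, the 3 vertices {0, 1, 2} are pairwise adjacent, and any tree decomposition puts a clique entirely inside one bag — forcing width ≥ 2. Therefore the treewidth is 2.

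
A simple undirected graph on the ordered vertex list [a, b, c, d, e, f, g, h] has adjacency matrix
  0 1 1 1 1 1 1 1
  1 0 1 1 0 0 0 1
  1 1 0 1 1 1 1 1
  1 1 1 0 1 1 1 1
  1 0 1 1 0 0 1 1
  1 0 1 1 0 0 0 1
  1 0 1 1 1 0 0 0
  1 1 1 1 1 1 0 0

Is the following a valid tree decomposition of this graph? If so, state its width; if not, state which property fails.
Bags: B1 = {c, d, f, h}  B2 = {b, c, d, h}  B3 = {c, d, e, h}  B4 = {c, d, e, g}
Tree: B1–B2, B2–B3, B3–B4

A tree decomposition must satisfy three properties: every vertex lies in some bag; for every edge, both endpoints lie together in some bag; and for every vertex, the bags containing it form a connected subtree. Here vertex a appears in no bag, so the decomposition is invalid.

No — vertex a appears in no bag.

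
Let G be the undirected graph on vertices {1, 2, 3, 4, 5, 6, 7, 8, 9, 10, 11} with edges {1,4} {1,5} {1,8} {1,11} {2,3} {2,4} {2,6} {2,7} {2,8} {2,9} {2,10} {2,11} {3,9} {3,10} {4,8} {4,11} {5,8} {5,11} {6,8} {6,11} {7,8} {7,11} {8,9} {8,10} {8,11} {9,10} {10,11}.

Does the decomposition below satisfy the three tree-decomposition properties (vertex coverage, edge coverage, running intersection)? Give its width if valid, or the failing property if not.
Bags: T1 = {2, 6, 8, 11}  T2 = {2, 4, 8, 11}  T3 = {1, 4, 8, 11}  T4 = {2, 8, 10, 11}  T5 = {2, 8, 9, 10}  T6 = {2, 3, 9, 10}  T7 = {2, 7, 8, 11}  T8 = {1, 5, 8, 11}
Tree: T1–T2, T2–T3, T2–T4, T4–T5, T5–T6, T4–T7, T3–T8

Every vertex of G appears in some bag (union = {1, 2, 3, 4, 5, 6, 7, 8, 9, 10, 11}); every edge is covered by a bag; and for each vertex v the set of bags containing v is connected in the bag tree. The decomposition is therefore valid. The largest bag has 4 vertices, so the width is 3.

Yes; width 3.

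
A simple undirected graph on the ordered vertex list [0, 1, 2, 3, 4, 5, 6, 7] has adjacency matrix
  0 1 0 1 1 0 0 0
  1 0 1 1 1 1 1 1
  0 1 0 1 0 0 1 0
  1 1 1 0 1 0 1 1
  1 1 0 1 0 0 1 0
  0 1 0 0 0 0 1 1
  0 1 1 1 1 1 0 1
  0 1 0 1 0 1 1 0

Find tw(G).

3

A width-3 tree decomposition is:
Bags: B1 = {1, 3, 6, 7}  B2 = {1, 3, 4, 6}  B3 = {0, 1, 3, 4}  B4 = {1, 2, 3, 6}  B5 = {1, 5, 6, 7}
Tree: B1–B2, B2–B3, B2–B4, B1–B5
Every bag has size at most 4, so the width is 4 − 1 = 3 and tw(G) ≤ 3. On the other hand G contains the 4-clique {0, 1, 3, 4}. A clique must lie in a single bag of any decomposition, so no decomposition can have width below 3. Combining the bounds, tw(G) = 3.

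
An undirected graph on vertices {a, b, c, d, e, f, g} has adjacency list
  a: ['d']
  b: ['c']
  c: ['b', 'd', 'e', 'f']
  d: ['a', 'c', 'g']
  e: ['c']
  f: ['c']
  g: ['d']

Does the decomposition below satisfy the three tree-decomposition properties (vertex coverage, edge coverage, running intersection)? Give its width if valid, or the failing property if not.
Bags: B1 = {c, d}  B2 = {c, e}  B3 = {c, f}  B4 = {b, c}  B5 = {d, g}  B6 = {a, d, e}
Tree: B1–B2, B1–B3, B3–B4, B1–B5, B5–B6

No — bags containing vertex e are not connected in the tree.

A tree decomposition must satisfy three properties: every vertex lies in some bag; for every edge, both endpoints lie together in some bag; and for every vertex, the bags containing it form a connected subtree. Here bags containing vertex e are not connected in the tree, so the decomposition is invalid.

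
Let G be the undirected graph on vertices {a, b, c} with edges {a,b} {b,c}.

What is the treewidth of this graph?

1

A width-1 tree decomposition is:
Bags: B1 = {a, b}  B2 = {b, c}
Tree: B1–B2
The largest bag has 2 vertices, giving width 1; this decomposition certifies tw(G) ≤ 1. Since G has at least one edge (e.g. a–b), it is not an edgeless graph, so tw(G) ≥ 1. Combining the bounds, tw(G) = 1.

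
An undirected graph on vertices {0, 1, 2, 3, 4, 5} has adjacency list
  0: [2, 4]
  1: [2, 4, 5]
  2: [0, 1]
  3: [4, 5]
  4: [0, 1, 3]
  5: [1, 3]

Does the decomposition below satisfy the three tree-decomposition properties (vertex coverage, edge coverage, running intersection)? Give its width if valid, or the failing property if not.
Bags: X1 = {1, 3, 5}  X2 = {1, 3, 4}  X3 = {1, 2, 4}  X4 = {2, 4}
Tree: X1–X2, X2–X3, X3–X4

A tree decomposition must satisfy three properties: every vertex lies in some bag; for every edge, both endpoints lie together in some bag; and for every vertex, the bags containing it form a connected subtree. Here vertex 0 appears in no bag, so the decomposition is invalid.

No — vertex 0 appears in no bag.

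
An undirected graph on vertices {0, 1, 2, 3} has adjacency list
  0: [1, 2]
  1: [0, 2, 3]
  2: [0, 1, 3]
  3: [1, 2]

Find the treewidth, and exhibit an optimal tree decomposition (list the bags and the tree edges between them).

The largest bag has 3 vertices, giving width 2; this decomposition certifies tw(G) ≤ 2. For the lower bound, the 3 vertices {0, 1, 2} are pairwise adjacent, and any tree decomposition puts a clique entirely inside one bag — forcing width ≥ 2. Combining the bounds, tw(G) = 2.

Treewidth 2.
Bags: B1 = {1, 2, 3}  B2 = {0, 1, 2}
Tree: B1–B2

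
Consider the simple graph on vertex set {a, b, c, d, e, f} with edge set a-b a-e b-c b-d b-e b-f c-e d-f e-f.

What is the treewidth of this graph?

A width-2 tree decomposition is:
Bags: B1 = {b, c, e}  B2 = {a, b, e}  B3 = {b, e, f}  B4 = {b, d, f}
Tree: B1–B2, B2–B3, B3–B4
Each bag holds 3 vertices, so the decomposition has width 2, which upper-bounds the treewidth. Conversely, {b, d, f} is a clique of size 3, and the vertices of any clique must share a bag in every tree decomposition; so some bag has ≥ 3 vertices and tw(G) ≥ 2. The upper and lower bounds meet at 2, so that is the treewidth.

2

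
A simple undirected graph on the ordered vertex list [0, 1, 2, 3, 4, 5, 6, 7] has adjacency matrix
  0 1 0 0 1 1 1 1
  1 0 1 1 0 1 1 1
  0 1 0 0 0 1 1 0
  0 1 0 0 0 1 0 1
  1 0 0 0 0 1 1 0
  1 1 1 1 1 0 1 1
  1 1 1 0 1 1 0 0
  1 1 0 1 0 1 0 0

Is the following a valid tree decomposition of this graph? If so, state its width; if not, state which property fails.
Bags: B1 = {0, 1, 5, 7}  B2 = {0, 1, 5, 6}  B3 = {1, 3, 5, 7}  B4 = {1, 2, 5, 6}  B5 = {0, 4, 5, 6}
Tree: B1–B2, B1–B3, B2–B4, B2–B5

Yes; width 3.

Vertex coverage: the bags together contain {0, 1, 2, 3, 4, 5, 6, 7}, the full vertex set. Edge coverage: each edge of G has both endpoints in at least one bag. Running intersection: for every vertex, the bags containing it form a connected subtree. All three properties hold, so this is a valid tree decomposition of width max|bag| − 1 = 3, and hence tw(G) ≤ 3.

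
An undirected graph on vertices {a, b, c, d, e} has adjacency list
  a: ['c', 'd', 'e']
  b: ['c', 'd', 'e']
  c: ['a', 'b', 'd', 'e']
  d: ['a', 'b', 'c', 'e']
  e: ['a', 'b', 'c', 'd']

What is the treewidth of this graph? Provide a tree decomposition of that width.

Every bag has size at most 4, so the width is 4 − 1 = 3 and tw(G) ≤ 3. For the lower bound, the 4 vertices {a, c, d, e} are pairwise adjacent, and any tree decomposition puts a clique entirely inside one bag — forcing width ≥ 3. Hence tw(G) = 3 exactly.

Treewidth 3.
Bags: B1 = {b, c, d, e}  B2 = {a, c, d, e}
Tree: B1–B2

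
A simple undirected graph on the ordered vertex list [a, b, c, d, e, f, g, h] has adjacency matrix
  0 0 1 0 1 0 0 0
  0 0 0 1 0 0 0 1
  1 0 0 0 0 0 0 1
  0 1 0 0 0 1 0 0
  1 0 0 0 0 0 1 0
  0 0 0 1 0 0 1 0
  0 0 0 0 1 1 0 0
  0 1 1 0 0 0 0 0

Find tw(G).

2

A width-2 tree decomposition is:
Bags: B1 = {b, d, h}  B2 = {c, d, h}  B3 = {a, c, d}  B4 = {a, d, e}  B5 = {d, e, g}  B6 = {d, f, g}
Tree: B1–B2, B2–B3, B3–B4, B4–B5, B5–B6
The largest bag has 3 vertices, giving width 2; this decomposition certifies tw(G) ≤ 2. The edges d–b–h–c–a–e–g–f–d form a cycle, so G is not a tree and its treewidth is at least 2. Combining the bounds, tw(G) = 2.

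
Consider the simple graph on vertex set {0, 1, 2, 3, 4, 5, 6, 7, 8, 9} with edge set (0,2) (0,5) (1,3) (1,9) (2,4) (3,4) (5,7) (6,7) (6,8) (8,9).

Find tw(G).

A width-2 tree decomposition is:
Bags: B1 = {5, 6, 7}  B2 = {5, 6, 8}  B3 = {5, 8, 9}  B4 = {1, 5, 9}  B5 = {1, 3, 5}  B6 = {3, 4, 5}  B7 = {2, 4, 5}  B8 = {0, 2, 5}
Tree: B1–B2, B2–B3, B3–B4, B4–B5, B5–B6, B6–B7, B7–B8
The largest bag has 3 vertices, giving width 2; this decomposition certifies tw(G) ≤ 2. Since 5–7–6–8–9–1–3–4–2–0–5 is a cycle in G, G is not acyclic. Forests are exactly the graphs of treewidth ≤ 1, so tw(G) ≥ 2. Combining the bounds, tw(G) = 2.

2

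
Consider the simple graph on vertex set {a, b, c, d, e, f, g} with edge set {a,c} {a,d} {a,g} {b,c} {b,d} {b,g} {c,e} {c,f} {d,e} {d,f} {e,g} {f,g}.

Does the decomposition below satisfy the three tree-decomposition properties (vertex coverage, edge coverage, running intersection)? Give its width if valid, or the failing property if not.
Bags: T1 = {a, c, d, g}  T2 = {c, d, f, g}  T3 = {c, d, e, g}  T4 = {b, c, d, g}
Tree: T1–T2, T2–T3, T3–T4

Yes; width 3.

Every vertex of G appears in some bag (union = {a, b, c, d, e, f, g}); every edge is covered by a bag; and for each vertex v the set of bags containing v is connected in the bag tree. The decomposition is therefore valid. The largest bag has 4 vertices, so the width is 3.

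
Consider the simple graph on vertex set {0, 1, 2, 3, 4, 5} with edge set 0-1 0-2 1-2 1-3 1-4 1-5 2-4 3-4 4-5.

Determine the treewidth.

A width-2 tree decomposition is:
Bags: B1 = {1, 2, 4}  B2 = {0, 1, 2}  B3 = {1, 4, 5}  B4 = {1, 3, 4}
Tree: B1–B2, B1–B3, B1–B4
Every bag has size at most 3, so the width is 3 − 1 = 2 and tw(G) ≤ 2. On the other hand G contains the 3-clique {0, 1, 2}. A clique must lie in a single bag of any decomposition, so no decomposition can have width below 2. Therefore the treewidth is 2.

2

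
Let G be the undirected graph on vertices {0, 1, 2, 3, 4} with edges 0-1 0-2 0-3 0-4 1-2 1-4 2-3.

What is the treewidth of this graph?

A width-2 tree decomposition is:
Bags: B1 = {0, 1, 2}  B2 = {0, 1, 4}  B3 = {0, 2, 3}
Tree: B1–B2, B1–B3
Every bag has size at most 3, so the width is 3 − 1 = 2 and tw(G) ≤ 2. For the lower bound, the 3 vertices {0, 1, 2} are pairwise adjacent, and any tree decomposition puts a clique entirely inside one bag — forcing width ≥ 2. Hence tw(G) = 2 exactly.

2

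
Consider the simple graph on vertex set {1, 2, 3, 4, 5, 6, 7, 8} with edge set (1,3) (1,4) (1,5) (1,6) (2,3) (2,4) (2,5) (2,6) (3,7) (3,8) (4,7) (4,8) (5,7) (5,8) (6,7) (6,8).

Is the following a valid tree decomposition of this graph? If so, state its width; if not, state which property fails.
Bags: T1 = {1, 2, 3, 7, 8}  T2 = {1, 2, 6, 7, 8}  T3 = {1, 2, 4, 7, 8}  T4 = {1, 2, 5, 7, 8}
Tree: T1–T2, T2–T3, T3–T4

Yes; width 4.

Every vertex of G appears in some bag (union = {1, 2, 3, 4, 5, 6, 7, 8}); every edge is covered by a bag; and for each vertex v the set of bags containing v is connected in the bag tree. The decomposition is therefore valid. The largest bag has 5 vertices, so the width is 4.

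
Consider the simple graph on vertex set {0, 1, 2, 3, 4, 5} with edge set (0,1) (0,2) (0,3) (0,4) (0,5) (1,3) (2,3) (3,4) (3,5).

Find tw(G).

2

A width-2 tree decomposition is:
Bags: B1 = {0, 3, 5}  B2 = {0, 3, 4}  B3 = {0, 1, 3}  B4 = {0, 2, 3}
Tree: B1–B2, B2–B3, B3–B4
Each bag holds 3 vertices, so the decomposition has width 2, which upper-bounds the treewidth. For the lower bound, the 3 vertices {0, 1, 3} are pairwise adjacent, and any tree decomposition puts a clique entirely inside one bag — forcing width ≥ 2. Hence tw(G) = 2 exactly.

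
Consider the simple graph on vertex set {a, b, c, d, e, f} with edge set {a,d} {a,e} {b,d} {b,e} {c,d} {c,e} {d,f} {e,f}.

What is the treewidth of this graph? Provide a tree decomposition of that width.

Treewidth 2.
Bags: B1 = {a, d, e}  B2 = {c, d, e}  B3 = {d, e, f}  B4 = {b, d, e}
Tree: B1–B2, B2–B3, B3–B4

The largest bag has 3 vertices, giving width 2; this decomposition certifies tw(G) ≤ 2. Since a–e–c–d–a is a cycle in G, G is not acyclic. Forests are exactly the graphs of treewidth ≤ 1, so tw(G) ≥ 2. Combining the bounds, tw(G) = 2.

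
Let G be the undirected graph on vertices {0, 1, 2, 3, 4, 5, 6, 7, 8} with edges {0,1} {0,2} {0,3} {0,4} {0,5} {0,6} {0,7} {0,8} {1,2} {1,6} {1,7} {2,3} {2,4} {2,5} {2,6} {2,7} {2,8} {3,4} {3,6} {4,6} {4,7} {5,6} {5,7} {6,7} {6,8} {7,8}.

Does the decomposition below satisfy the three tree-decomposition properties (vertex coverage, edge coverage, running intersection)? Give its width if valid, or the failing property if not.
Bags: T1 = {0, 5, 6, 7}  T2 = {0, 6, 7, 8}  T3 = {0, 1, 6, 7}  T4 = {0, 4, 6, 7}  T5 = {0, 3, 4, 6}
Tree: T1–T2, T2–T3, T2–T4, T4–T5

A tree decomposition must satisfy three properties: every vertex lies in some bag; for every edge, both endpoints lie together in some bag; and for every vertex, the bags containing it form a connected subtree. Here vertex 2 appears in no bag, so the decomposition is invalid.

No — vertex 2 appears in no bag.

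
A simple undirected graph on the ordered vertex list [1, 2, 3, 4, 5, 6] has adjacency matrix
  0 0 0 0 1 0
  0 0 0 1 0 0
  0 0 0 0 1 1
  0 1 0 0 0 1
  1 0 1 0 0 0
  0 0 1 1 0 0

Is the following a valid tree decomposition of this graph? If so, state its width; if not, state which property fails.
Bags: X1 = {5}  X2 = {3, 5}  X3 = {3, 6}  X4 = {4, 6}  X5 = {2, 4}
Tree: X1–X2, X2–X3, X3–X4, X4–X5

A tree decomposition must satisfy three properties: every vertex lies in some bag; for every edge, both endpoints lie together in some bag; and for every vertex, the bags containing it form a connected subtree. Here vertex 1 appears in no bag, so the decomposition is invalid.

No — vertex 1 appears in no bag.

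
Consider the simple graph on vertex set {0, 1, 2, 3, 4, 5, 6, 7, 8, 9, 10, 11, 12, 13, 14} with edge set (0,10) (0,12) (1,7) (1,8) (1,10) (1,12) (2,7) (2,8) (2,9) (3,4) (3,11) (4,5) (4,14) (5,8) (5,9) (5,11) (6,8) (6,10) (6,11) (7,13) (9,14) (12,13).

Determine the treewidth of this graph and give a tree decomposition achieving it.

Treewidth 3.
One such decomposition:
Bags: B1 = {0, 10, 12, 13}  B2 = {1, 10, 12, 13}  B3 = {1, 7, 10, 13}  B4 = {1, 6, 7, 10}  B5 = {1, 6, 7, 8}  B6 = {2, 6, 7, 8}  B7 = {2, 6, 8, 11}  B8 = {2, 5, 8, 11}  B9 = {2, 5, 9, 11}  B10 = {3, 5, 9, 11}  B11 = {3, 4, 5, 9}  B12 = {3, 4, 9, 14}
Tree: B1–B2, B2–B3, B3–B4, B4–B5, B5–B6, B6–B7, B7–B8, B8–B9, B9–B10, B10–B11, B11–B12

The largest bag has 4 vertices, giving width 3; this decomposition certifies tw(G) ≤ 3. For the lower bound: the 4 vertex sets {0,12,13}, {10}, {1}, {2,6,7,8} are disjoint, each induces a connected subgraph, and every pair is joined by at least one edge of G. Contracting each set to a single vertex therefore yields K_{4} as a minor, and since treewidth is minor-monotone, tw(G) ≥ tw(K_{4}) = 3. Combining the bounds, tw(G) = 3.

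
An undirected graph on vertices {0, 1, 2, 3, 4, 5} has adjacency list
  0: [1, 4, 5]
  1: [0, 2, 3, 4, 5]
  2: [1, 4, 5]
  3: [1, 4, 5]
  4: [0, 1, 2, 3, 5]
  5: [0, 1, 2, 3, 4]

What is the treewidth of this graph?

3

A width-3 tree decomposition is:
Bags: B1 = {0, 1, 4, 5}  B2 = {1, 2, 4, 5}  B3 = {1, 3, 4, 5}
Tree: B1–B2, B1–B3
The largest bag has 4 vertices, giving width 3; this decomposition certifies tw(G) ≤ 3. Conversely, {0, 1, 4, 5} is a clique of size 4, and the vertices of any clique must share a bag in every tree decomposition; so some bag has ≥ 4 vertices and tw(G) ≥ 3. Combining the bounds, tw(G) = 3.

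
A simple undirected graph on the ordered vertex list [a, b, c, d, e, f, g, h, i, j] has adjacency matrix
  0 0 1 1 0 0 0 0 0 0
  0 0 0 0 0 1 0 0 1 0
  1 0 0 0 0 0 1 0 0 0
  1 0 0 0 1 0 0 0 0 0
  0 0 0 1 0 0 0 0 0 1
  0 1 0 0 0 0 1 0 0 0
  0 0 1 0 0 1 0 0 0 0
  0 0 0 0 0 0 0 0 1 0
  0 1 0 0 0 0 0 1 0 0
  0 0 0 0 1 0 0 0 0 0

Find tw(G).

1

A width-1 tree decomposition is:
Bags: B1 = {e, j}  B2 = {d, e}  B3 = {a, d}  B4 = {a, c}  B5 = {c, g}  B6 = {f, g}  B7 = {b, f}  B8 = {b, i}  B9 = {h, i}
Tree: B1–B2, B2–B3, B3–B4, B4–B5, B5–B6, B6–B7, B7–B8, B8–B9
Each bag holds 2 vertices, so the decomposition has width 1, which upper-bounds the treewidth. Any graph with an edge has treewidth ≥ 1, and G has the edge j–e. Combining the bounds, tw(G) = 1.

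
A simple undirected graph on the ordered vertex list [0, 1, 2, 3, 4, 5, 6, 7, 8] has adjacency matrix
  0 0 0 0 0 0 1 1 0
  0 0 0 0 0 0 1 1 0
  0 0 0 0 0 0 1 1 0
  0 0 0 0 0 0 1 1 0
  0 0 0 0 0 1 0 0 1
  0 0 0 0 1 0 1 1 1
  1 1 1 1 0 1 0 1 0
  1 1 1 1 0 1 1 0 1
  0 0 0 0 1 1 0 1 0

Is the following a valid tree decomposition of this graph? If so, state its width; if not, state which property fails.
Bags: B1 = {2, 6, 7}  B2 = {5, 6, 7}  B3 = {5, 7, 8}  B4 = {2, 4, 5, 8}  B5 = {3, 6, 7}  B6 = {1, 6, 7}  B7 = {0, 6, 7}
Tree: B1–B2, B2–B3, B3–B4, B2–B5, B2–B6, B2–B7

A tree decomposition must satisfy three properties: every vertex lies in some bag; for every edge, both endpoints lie together in some bag; and for every vertex, the bags containing it form a connected subtree. Here bags containing vertex 2 are not connected in the tree, so the decomposition is invalid.

No — bags containing vertex 2 are not connected in the tree.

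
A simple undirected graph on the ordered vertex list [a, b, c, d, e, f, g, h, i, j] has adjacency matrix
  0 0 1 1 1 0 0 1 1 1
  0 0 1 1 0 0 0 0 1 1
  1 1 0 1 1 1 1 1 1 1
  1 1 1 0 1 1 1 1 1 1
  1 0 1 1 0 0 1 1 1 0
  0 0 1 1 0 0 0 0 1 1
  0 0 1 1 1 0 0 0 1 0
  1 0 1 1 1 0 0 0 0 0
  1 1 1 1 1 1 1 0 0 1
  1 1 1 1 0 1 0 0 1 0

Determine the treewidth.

4

A width-4 tree decomposition is:
Bags: B1 = {a, c, d, e, i}  B2 = {a, c, d, i, j}  B3 = {b, c, d, i, j}  B4 = {a, c, d, e, h}  B5 = {c, d, f, i, j}  B6 = {c, d, e, g, i}
Tree: B1–B2, B2–B3, B1–B4, B2–B5, B1–B6
The largest bag has 5 vertices, giving width 4; this decomposition certifies tw(G) ≤ 4. For the lower bound, the 5 vertices {a, c, d, e, h} are pairwise adjacent, and any tree decomposition puts a clique entirely inside one bag — forcing width ≥ 4. Therefore the treewidth is 4.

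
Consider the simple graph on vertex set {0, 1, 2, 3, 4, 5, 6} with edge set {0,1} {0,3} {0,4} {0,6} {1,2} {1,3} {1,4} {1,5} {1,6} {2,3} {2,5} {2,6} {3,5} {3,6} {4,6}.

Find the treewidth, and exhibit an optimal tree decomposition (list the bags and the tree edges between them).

Treewidth 3.
One optimal decomposition is:
Bags: B1 = {1, 2, 3, 6}  B2 = {1, 2, 3, 5}  B3 = {0, 1, 3, 6}  B4 = {0, 1, 4, 6}
Tree: B1–B2, B1–B3, B3–B4

The largest bag has 4 vertices, giving width 3; this decomposition certifies tw(G) ≤ 3. Conversely, {0, 1, 3, 6} is a clique of size 4, and the vertices of any clique must share a bag in every tree decomposition; so some bag has ≥ 4 vertices and tw(G) ≥ 3. Hence tw(G) = 3 exactly.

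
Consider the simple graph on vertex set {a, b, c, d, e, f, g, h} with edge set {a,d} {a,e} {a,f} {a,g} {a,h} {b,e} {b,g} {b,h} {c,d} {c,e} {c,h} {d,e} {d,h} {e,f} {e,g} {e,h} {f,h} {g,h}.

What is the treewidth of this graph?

3

A width-3 tree decomposition is:
Bags: B1 = {b, e, g, h}  B2 = {a, e, g, h}  B3 = {a, d, e, h}  B4 = {c, d, e, h}  B5 = {a, e, f, h}
Tree: B1–B2, B2–B3, B3–B4, B3–B5
Every bag has size at most 4, so the width is 4 − 1 = 3 and tw(G) ≤ 3. For the lower bound, the 4 vertices {c, d, e, h} are pairwise adjacent, and any tree decomposition puts a clique entirely inside one bag — forcing width ≥ 3. Therefore the treewidth is 3.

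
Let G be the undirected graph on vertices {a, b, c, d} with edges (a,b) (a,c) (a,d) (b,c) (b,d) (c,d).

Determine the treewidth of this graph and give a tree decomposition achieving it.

Treewidth 3.
Bags: B1 = {a, b, c, d}
Tree: (single bag)

A single bag containing all 4 vertices is trivially a valid decomposition of width 3. Conversely, {a, b, c, d} is a clique of size 4, and the vertices of any clique must share a bag in every tree decomposition; so some bag has ≥ 4 vertices and tw(G) ≥ 3. Combining the bounds, tw(G) = 3.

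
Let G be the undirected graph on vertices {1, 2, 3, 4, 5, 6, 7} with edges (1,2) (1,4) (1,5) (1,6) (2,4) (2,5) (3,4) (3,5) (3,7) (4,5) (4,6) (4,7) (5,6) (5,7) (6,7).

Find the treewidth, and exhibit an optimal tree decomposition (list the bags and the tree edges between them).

Every bag has size at most 4, so the width is 4 − 1 = 3 and tw(G) ≤ 3. For the lower bound, the 4 vertices {1, 2, 4, 5} are pairwise adjacent, and any tree decomposition puts a clique entirely inside one bag — forcing width ≥ 3. Combining the bounds, tw(G) = 3.

Treewidth 3.
Bags: B1 = {4, 5, 6, 7}  B2 = {1, 4, 5, 6}  B3 = {3, 4, 5, 7}  B4 = {1, 2, 4, 5}
Tree: B1–B2, B1–B3, B2–B4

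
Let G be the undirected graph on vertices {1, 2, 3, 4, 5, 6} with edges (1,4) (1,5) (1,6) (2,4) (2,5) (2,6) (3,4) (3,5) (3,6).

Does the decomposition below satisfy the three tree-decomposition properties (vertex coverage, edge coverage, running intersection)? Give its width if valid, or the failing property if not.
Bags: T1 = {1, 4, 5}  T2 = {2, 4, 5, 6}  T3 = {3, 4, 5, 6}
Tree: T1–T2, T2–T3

No — edge (6,1) lies in no bag.

A tree decomposition must satisfy three properties: every vertex lies in some bag; for every edge, both endpoints lie together in some bag; and for every vertex, the bags containing it form a connected subtree. Here edge (6,1) lies in no bag, so the decomposition is invalid.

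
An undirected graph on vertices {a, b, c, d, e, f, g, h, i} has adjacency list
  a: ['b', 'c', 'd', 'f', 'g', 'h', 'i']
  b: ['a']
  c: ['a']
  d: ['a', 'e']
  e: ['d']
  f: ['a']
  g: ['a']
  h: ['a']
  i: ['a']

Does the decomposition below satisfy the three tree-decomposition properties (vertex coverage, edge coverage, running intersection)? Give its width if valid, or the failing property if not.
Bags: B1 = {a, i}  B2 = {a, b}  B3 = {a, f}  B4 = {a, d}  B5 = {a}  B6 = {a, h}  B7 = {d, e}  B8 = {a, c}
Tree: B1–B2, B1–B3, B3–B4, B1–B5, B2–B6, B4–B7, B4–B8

A tree decomposition must satisfy three properties: every vertex lies in some bag; for every edge, both endpoints lie together in some bag; and for every vertex, the bags containing it form a connected subtree. Here vertex g appears in no bag, so the decomposition is invalid.

No — vertex g appears in no bag.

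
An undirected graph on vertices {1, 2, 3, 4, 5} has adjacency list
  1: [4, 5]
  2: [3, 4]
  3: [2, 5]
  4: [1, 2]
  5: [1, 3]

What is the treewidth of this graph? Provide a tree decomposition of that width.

Each bag holds 3 vertices, so the decomposition has width 2, which upper-bounds the treewidth. For the lower bound, G contains the cycle 5–1–4–2–3–5, so G is not a forest; only forests have treewidth ≤ 1, hence tw(G) ≥ 2. Combining the bounds, tw(G) = 2.

Treewidth 2.
One such decomposition:
Bags: B1 = {1, 4, 5}  B2 = {2, 4, 5}  B3 = {2, 3, 5}
Tree: B1–B2, B2–B3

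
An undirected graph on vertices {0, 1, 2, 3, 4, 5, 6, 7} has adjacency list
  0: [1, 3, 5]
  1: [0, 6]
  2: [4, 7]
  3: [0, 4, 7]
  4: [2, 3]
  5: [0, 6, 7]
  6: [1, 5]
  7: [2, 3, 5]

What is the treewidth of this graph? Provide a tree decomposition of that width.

Treewidth 2.
One such decomposition:
Bags: B1 = {1, 5, 6}  B2 = {0, 1, 5}  B3 = {0, 5, 7}  B4 = {0, 3, 7}  B5 = {2, 3, 7}  B6 = {2, 3, 4}
Tree: B1–B2, B2–B3, B3–B4, B4–B5, B5–B6

Each bag holds 3 vertices, so the decomposition has width 2, which upper-bounds the treewidth. For the lower bound, G contains the cycle 6–1–0–5–6, so G is not a forest; only forests have treewidth ≤ 1, hence tw(G) ≥ 2. The upper and lower bounds meet at 2, so that is the treewidth.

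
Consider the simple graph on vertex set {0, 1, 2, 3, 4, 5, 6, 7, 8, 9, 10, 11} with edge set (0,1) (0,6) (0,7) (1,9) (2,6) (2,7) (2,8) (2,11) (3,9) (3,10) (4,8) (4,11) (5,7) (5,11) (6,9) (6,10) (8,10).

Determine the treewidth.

A width-3 tree decomposition is:
Bags: B1 = {1, 3, 9, 10}  B2 = {1, 6, 9, 10}  B3 = {0, 1, 6, 10}  B4 = {0, 6, 8, 10}  B5 = {0, 2, 6, 8}  B6 = {0, 2, 7, 8}  B7 = {2, 4, 7, 8}  B8 = {2, 4, 7, 11}  B9 = {4, 5, 7, 11}
Tree: B1–B2, B2–B3, B3–B4, B4–B5, B5–B6, B6–B7, B7–B8, B8–B9
The largest bag has 4 vertices, giving width 3; this decomposition certifies tw(G) ≤ 3. For the lower bound: the 4 vertex sets {1,3,9}, {10}, {6}, {0,2,7,8} are disjoint, each induces a connected subgraph, and every pair is joined by at least one edge of G. Contracting each set to a single vertex therefore yields K_{4} as a minor, and since treewidth is minor-monotone, tw(G) ≥ tw(K_{4}) = 3. Therefore the treewidth is 3.

3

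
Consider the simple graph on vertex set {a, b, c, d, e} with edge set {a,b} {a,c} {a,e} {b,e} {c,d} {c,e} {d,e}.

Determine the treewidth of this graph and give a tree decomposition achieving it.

Every bag has size at most 3, so the width is 3 − 1 = 2 and tw(G) ≤ 2. On the other hand G contains the 3-clique {c, d, e}. A clique must lie in a single bag of any decomposition, so no decomposition can have width below 2. Hence tw(G) = 2 exactly.

Treewidth 2.
Bags: B1 = {a, c, e}  B2 = {a, b, e}  B3 = {c, d, e}
Tree: B1–B2, B1–B3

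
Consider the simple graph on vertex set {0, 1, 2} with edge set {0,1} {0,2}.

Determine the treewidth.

A width-1 tree decomposition is:
Bags: B1 = {0, 1}  B2 = {0, 2}
Tree: B1–B2
The largest bag has 2 vertices, giving width 1; this decomposition certifies tw(G) ≤ 1. G has an edge, so its treewidth is at least 1. The upper and lower bounds meet at 1, so that is the treewidth.

1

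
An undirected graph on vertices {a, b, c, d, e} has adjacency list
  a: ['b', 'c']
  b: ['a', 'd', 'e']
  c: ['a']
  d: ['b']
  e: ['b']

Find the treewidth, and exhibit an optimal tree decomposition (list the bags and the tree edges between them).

Treewidth 1.
One such decomposition:
Bags: B1 = {a, c}  B2 = {a, b}  B3 = {b, d}  B4 = {b, e}
Tree: B1–B2, B2–B3, B2–B4

The largest bag has 2 vertices, giving width 1; this decomposition certifies tw(G) ≤ 1. Any graph with an edge has treewidth ≥ 1, and G has the edge a–c. Therefore the treewidth is 1.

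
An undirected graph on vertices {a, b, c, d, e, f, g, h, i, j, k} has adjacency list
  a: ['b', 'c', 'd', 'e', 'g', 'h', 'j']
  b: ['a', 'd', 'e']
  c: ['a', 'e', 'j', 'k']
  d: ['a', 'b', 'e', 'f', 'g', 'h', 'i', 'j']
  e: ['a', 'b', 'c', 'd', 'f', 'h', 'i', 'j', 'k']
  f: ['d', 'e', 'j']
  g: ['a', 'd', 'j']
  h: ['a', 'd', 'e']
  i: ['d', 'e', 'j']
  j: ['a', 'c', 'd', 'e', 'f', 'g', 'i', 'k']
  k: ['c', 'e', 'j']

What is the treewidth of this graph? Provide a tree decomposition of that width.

Each bag holds 4 vertices, so the decomposition has width 3, which upper-bounds the treewidth. For the lower bound, the 4 vertices {a, d, g, j} are pairwise adjacent, and any tree decomposition puts a clique entirely inside one bag — forcing width ≥ 3. Therefore the treewidth is 3.

Treewidth 3.
One optimal decomposition is:
Bags: B1 = {a, d, e, j}  B2 = {a, c, e, j}  B3 = {a, b, d, e}  B4 = {a, d, e, h}  B5 = {a, d, g, j}  B6 = {d, e, i, j}  B7 = {c, e, j, k}  B8 = {d, e, f, j}
Tree: B1–B2, B1–B3, B3–B4, B1–B5, B1–B6, B2–B7, B6–B8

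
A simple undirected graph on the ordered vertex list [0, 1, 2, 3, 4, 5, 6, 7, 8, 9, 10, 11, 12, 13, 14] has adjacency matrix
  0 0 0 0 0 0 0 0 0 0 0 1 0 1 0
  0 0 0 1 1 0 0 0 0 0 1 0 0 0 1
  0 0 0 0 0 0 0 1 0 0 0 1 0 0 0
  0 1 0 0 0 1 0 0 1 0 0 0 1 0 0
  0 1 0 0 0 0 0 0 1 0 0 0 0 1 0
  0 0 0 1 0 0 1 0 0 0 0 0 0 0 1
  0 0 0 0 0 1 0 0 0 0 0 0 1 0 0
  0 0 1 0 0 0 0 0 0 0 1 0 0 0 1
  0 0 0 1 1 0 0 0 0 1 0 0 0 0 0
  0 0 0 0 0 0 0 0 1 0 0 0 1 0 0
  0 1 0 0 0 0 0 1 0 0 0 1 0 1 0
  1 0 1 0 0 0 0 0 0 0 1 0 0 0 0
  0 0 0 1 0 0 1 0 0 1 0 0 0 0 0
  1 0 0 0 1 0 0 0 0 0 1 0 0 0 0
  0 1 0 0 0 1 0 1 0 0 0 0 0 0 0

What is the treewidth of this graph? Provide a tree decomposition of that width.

Every bag has size at most 4, so the width is 4 − 1 = 3 and tw(G) ≤ 3. For the lower bound: the 4 vertex sets {6,9,12}, {5}, {3}, {1,4,8,14} are disjoint, each induces a connected subgraph, and every pair is joined by at least one edge of G. Contracting each set to a single vertex therefore yields K_{4} as a minor, and since treewidth is minor-monotone, tw(G) ≥ tw(K_{4}) = 3. Therefore the treewidth is 3.

Treewidth 3.
Bags: B1 = {5, 6, 9, 12}  B2 = {3, 5, 9, 12}  B3 = {3, 5, 8, 9}  B4 = {3, 5, 8, 14}  B5 = {1, 3, 8, 14}  B6 = {1, 4, 8, 14}  B7 = {1, 4, 7, 14}  B8 = {1, 4, 7, 10}  B9 = {4, 7, 10, 13}  B10 = {2, 7, 10, 13}  B11 = {2, 10, 11, 13}  B12 = {0, 2, 11, 13}
Tree: B1–B2, B2–B3, B3–B4, B4–B5, B5–B6, B6–B7, B7–B8, B8–B9, B9–B10, B10–B11, B11–B12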